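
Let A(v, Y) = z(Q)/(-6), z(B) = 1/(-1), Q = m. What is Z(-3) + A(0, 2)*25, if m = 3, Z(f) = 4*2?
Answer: 73/6 ≈ 12.167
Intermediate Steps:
Z(f) = 8
Q = 3
z(B) = -1
A(v, Y) = ⅙ (A(v, Y) = -1/(-6) = -1*(-⅙) = ⅙)
Z(-3) + A(0, 2)*25 = 8 + (⅙)*25 = 8 + 25/6 = 73/6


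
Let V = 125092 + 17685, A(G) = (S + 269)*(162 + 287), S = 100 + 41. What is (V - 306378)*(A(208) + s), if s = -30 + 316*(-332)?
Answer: -12948691948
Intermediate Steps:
S = 141
A(G) = 184090 (A(G) = (141 + 269)*(162 + 287) = 410*449 = 184090)
s = -104942 (s = -30 - 104912 = -104942)
V = 142777
(V - 306378)*(A(208) + s) = (142777 - 306378)*(184090 - 104942) = -163601*79148 = -12948691948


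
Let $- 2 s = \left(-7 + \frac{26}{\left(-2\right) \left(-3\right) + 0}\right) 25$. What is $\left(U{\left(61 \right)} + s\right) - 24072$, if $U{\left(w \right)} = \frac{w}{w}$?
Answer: $- \frac{72113}{3} \approx -24038.0$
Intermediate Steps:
$U{\left(w \right)} = 1$
$s = \frac{100}{3}$ ($s = - \frac{\left(-7 + \frac{26}{\left(-2\right) \left(-3\right) + 0}\right) 25}{2} = - \frac{\left(-7 + \frac{26}{6 + 0}\right) 25}{2} = - \frac{\left(-7 + \frac{26}{6}\right) 25}{2} = - \frac{\left(-7 + 26 \cdot \frac{1}{6}\right) 25}{2} = - \frac{\left(-7 + \frac{13}{3}\right) 25}{2} = - \frac{\left(- \frac{8}{3}\right) 25}{2} = \left(- \frac{1}{2}\right) \left(- \frac{200}{3}\right) = \frac{100}{3} \approx 33.333$)
$\left(U{\left(61 \right)} + s\right) - 24072 = \left(1 + \frac{100}{3}\right) - 24072 = \frac{103}{3} - 24072 = - \frac{72113}{3}$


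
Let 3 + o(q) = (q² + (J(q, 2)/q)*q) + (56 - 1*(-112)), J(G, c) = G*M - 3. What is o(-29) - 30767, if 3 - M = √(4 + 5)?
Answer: -29764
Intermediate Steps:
M = 0 (M = 3 - √(4 + 5) = 3 - √9 = 3 - 1*3 = 3 - 3 = 0)
J(G, c) = -3 (J(G, c) = G*0 - 3 = 0 - 3 = -3)
o(q) = 162 + q² (o(q) = -3 + ((q² + (-3/q)*q) + (56 - 1*(-112))) = -3 + ((q² - 3) + (56 + 112)) = -3 + ((-3 + q²) + 168) = -3 + (165 + q²) = 162 + q²)
o(-29) - 30767 = (162 + (-29)²) - 30767 = (162 + 841) - 30767 = 1003 - 30767 = -29764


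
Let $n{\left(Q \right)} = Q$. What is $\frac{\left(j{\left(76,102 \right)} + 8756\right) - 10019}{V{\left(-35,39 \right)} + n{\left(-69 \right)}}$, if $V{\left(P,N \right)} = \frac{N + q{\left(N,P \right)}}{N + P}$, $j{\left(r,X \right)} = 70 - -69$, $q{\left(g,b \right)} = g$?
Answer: $\frac{2248}{99} \approx 22.707$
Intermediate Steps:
$j{\left(r,X \right)} = 139$ ($j{\left(r,X \right)} = 70 + 69 = 139$)
$V{\left(P,N \right)} = \frac{2 N}{N + P}$ ($V{\left(P,N \right)} = \frac{N + N}{N + P} = \frac{2 N}{N + P}$)
$\frac{\left(j{\left(76,102 \right)} + 8756\right) - 10019}{V{\left(-35,39 \right)} + n{\left(-69 \right)}} = \frac{\left(139 + 8756\right) - 10019}{2 \cdot 39 \frac{1}{39 - 35} - 69} = \frac{8895 - 10019}{2 \cdot 39 \cdot \frac{1}{4} - 69} = - \frac{1124}{2 \cdot 39 \cdot \frac{1}{4} - 69} = - \frac{1124}{\frac{39}{2} - 69} = - \frac{1124}{- \frac{99}{2}} = \left(-1124\right) \left(- \frac{2}{99}\right) = \frac{2248}{99}$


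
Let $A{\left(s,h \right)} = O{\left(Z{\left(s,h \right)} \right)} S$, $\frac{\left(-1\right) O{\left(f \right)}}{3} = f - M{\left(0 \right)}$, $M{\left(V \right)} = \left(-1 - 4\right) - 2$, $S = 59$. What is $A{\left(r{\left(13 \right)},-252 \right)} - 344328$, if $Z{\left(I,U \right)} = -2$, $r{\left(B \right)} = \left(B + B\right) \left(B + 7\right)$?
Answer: $-345213$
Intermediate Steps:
$r{\left(B \right)} = 2 B \left(7 + B\right)$
$M{\left(V \right)} = -7$ ($M{\left(V \right)} = -5 - 2 = -7$)
$O{\left(f \right)} = -21 - 3 f$ ($O{\left(f \right)} = - 3 \left(f - -7\right) = - 3 \left(f + 7\right) = - 3 \left(7 + f\right) = -21 - 3 f$)
$A{\left(s,h \right)} = -885$ ($A{\left(s,h \right)} = \left(-21 - -6\right) 59 = \left(-21 + 6\right) 59 = \left(-15\right) 59 = -885$)
$A{\left(r{\left(13 \right)},-252 \right)} - 344328 = -885 - 344328 = -345213$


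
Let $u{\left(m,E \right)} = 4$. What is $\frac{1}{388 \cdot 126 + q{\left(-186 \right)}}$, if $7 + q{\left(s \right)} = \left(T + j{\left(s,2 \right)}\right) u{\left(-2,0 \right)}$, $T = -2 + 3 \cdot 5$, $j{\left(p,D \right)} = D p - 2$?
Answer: $\frac{1}{47437} \approx 2.1081 \cdot 10^{-5}$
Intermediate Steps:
$j{\left(p,D \right)} = -2 + D p$
$T = 13$ ($T = -2 + 15 = 13$)
$q{\left(s \right)} = 37 + 8 s$ ($q{\left(s \right)} = -7 + \left(13 + \left(-2 + 2 s\right)\right) 4 = -7 + \left(11 + 2 s\right) 4 = -7 + \left(44 + 8 s\right) = 37 + 8 s$)
$\frac{1}{388 \cdot 126 + q{\left(-186 \right)}} = \frac{1}{388 \cdot 126 + \left(37 + 8 \left(-186\right)\right)} = \frac{1}{48888 + \left(37 - 1488\right)} = \frac{1}{48888 - 1451} = \frac{1}{47437}$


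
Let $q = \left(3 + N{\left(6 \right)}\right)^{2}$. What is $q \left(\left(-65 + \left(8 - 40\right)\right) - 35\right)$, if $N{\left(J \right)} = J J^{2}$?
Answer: $-6330852$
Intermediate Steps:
$N{\left(J \right)} = J^{3}$
$q = 47961$ ($q = \left(3 + 6^{3}\right)^{2} = \left(3 + 216\right)^{2} = 219^{2} = 47961$)
$q \left(\left(-65 + \left(8 - 40\right)\right) - 35\right) = 47961 \left(\left(-65 + \left(8 - 40\right)\right) - 35\right) = 47961 \left(\left(-65 - 32\right) - 35\right) = 47961 \left(-97 - 35\right) = 47961 \left(-132\right) = -6330852$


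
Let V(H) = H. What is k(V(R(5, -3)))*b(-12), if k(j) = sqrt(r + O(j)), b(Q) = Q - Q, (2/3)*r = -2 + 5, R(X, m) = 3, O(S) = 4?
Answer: 0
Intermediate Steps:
r = 9/2 (r = 3*(-2 + 5)/2 = (3/2)*3 = 9/2 ≈ 4.5000)
b(Q) = 0
k(j) = sqrt(34)/2 (k(j) = sqrt(9/2 + 4) = sqrt(17/2) = sqrt(34)/2)
k(V(R(5, -3)))*b(-12) = (sqrt(34)/2)*0 = 0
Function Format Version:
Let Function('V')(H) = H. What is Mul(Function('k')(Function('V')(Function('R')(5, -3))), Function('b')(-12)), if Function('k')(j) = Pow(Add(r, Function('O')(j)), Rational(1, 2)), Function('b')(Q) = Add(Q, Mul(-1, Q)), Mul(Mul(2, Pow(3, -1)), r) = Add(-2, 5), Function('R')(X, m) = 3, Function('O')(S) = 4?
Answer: 0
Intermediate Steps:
r = Rational(9, 2) (r = Mul(Rational(3, 2), Add(-2, 5)) = Mul(Rational(3, 2), 3) = Rational(9, 2) ≈ 4.5000)
Function('b')(Q) = 0
Function('k')(j) = Mul(Rational(1, 2), Pow(34, Rational(1, 2))) (Function('k')(j) = Pow(Add(Rational(9, 2), 4), Rational(1, 2)) = Pow(Rational(17, 2), Rational(1, 2)) = Mul(Rational(1, 2), Pow(34, Rational(1, 2))))
Mul(Function('k')(Function('V')(Function('R')(5, -3))), Function('b')(-12)) = Mul(Mul(Rational(1, 2), Pow(34, Rational(1, 2))), 0) = 0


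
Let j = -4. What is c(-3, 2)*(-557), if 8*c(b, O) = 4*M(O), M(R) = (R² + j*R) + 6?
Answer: -557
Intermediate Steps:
M(R) = 6 + R² - 4*R (M(R) = (R² - 4*R) + 6 = 6 + R² - 4*R)
c(b, O) = 3 + O²/2 - 2*O (c(b, O) = (4*(6 + O² - 4*O))/8 = (24 - 16*O + 4*O²)/8 = 3 + O²/2 - 2*O)
c(-3, 2)*(-557) = (3 + (½)*2² - 2*2)*(-557) = (3 + (½)*4 - 4)*(-557) = (3 + 2 - 4)*(-557) = 1*(-557) = -557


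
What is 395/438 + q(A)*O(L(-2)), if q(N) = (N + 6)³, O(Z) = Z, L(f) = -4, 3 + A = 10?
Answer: -3848749/438 ≈ -8787.1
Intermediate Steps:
A = 7 (A = -3 + 10 = 7)
q(N) = (6 + N)³
395/438 + q(A)*O(L(-2)) = 395/438 + (6 + 7)³*(-4) = 395*(1/438) + 13³*(-4) = 395/438 + 2197*(-4) = 395/438 - 8788 = -3848749/438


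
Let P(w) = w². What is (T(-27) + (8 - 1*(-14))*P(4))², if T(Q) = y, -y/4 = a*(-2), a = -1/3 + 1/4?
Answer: 1110916/9 ≈ 1.2344e+5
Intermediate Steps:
a = -1/12 (a = -1*⅓ + 1*(¼) = -⅓ + ¼ = -1/12 ≈ -0.083333)
y = -⅔ (y = -(-1)*(-2)/3 = -4*⅙ = -⅔ ≈ -0.66667)
T(Q) = -⅔
(T(-27) + (8 - 1*(-14))*P(4))² = (-⅔ + (8 - 1*(-14))*4²)² = (-⅔ + (8 + 14)*16)² = (-⅔ + 22*16)² = (-⅔ + 352)² = (1054/3)² = 1110916/9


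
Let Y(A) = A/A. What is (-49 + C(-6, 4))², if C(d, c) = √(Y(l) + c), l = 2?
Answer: (49 - √5)² ≈ 2186.9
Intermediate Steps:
Y(A) = 1
C(d, c) = √(1 + c)
(-49 + C(-6, 4))² = (-49 + √(1 + 4))² = (-49 + √5)²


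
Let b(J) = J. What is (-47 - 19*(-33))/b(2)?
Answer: 290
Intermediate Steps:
(-47 - 19*(-33))/b(2) = (-47 - 19*(-33))/2 = (-47 + 627)*(1/2) = 580*(1/2) = 290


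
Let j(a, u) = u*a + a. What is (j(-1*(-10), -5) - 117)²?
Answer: 24649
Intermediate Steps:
j(a, u) = a + a*u (j(a, u) = a*u + a = a + a*u)
(j(-1*(-10), -5) - 117)² = ((-1*(-10))*(1 - 5) - 117)² = (10*(-4) - 117)² = (-40 - 117)² = (-157)² = 24649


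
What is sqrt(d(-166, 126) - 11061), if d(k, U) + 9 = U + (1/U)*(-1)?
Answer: I*sqrt(19305230)/42 ≈ 104.61*I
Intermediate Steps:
d(k, U) = -9 + U - 1/U (d(k, U) = -9 + (U + (1/U)*(-1)) = -9 + (U - 1/U) = -9 + U - 1/U)
sqrt(d(-166, 126) - 11061) = sqrt((-9 + 126 - 1/126) - 11061) = sqrt(14741/126 - 11061) = sqrt(-1378945/126) = I*sqrt(19305230)/42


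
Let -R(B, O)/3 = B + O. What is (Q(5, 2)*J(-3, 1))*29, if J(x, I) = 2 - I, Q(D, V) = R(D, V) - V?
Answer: -667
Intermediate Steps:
R(B, O) = -3*B - 3*O (R(B, O) = -3*(B + O) = -3*B - 3*O)
Q(D, V) = -4*V - 3*D (Q(D, V) = (-3*D - 3*V) - V = -4*V - 3*D)
(Q(5, 2)*J(-3, 1))*29 = ((-4*2 - 3*5)*(2 - 1*1))*29 = ((-8 - 15)*(2 - 1))*29 = -23*1*29 = -23*29 = -667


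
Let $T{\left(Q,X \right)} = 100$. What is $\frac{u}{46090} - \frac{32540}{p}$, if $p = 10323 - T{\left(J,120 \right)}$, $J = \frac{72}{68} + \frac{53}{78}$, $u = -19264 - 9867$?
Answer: $- \frac{1797574813}{471178070} \approx -3.8151$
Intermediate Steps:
$u = -29131$
$J = \frac{2305}{1326}$ ($J = 72 \cdot \frac{1}{68} + 53 \cdot \frac{1}{78} = \frac{18}{17} + \frac{53}{78} = \frac{2305}{1326} \approx 1.7383$)
$p = 10223$ ($p = 10323 - 100 = 10223$)
$\frac{u}{46090} - \frac{32540}{p} = - \frac{29131}{46090} - \frac{32540}{10223} = - \frac{1797574813}{471178070}$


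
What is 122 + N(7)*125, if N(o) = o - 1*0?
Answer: 997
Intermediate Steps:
N(o) = o (N(o) = o + 0 = o)
122 + N(7)*125 = 122 + 7*125 = 122 + 875 = 997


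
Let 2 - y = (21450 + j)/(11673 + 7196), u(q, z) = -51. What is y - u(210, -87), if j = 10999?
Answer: 967608/18869 ≈ 51.280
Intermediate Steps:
y = 5289/18869 (y = 2 - (21450 + 10999)/(11673 + 7196) = 2 - 32449/18869 = 5289/18869 ≈ 0.28030)
y - u(210, -87) = 5289/18869 - 1*(-51) = 5289/18869 + 51 = 967608/18869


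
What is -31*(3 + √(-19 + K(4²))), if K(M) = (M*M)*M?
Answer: -93 - 93*√453 ≈ -2072.4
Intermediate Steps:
K(M) = M³ (K(M) = M²*M = M³)
-31*(3 + √(-19 + K(4²))) = -31*(3 + √(-19 + (4²)³)) = -31*(3 + √(-19 + 16³)) = -31*(3 + √(-19 + 4096)) = -31*(3 + √4077) = -31*(3 + 3*√453) = -93 - 93*√453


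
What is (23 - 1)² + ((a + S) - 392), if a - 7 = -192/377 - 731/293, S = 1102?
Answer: 132331818/110461 ≈ 1198.0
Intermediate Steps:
a = 441384/110461 (a = 7 + (-192/377 - 731/293) = 7 - 331843/110461 = 441384/110461 ≈ 3.9958)
(23 - 1)² + ((a + S) - 392) = (23 - 1)² + ((441384/110461 + 1102) - 392) = 22² + (122169406/110461 - 392) = 484 + 78868694/110461 = 132331818/110461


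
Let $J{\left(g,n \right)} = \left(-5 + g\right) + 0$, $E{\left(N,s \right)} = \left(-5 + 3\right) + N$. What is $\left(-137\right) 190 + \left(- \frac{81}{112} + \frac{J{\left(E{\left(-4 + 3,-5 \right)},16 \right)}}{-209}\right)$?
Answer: $- \frac{609326273}{23408} \approx -26031.0$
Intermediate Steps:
$E{\left(N,s \right)} = -2 + N$
$J{\left(g,n \right)} = -5 + g$
$\left(-137\right) 190 + \left(- \frac{81}{112} + \frac{J{\left(E{\left(-4 + 3,-5 \right)},16 \right)}}{-209}\right) = \left(-137\right) 190 - \left(\frac{81}{112} - \frac{-5 + \left(-2 + \left(-4 + 3\right)\right)}{-209}\right) = -26030 - \left(\frac{81}{112} - \left(-5 - 3\right) \left(- \frac{1}{209}\right)\right) = -26030 - \frac{16033}{23408} = - \frac{609326273}{23408}$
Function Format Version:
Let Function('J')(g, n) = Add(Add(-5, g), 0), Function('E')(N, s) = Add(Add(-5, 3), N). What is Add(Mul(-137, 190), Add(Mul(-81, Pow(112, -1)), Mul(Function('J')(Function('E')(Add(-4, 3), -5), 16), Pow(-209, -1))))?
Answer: Rational(-609326273, 23408) ≈ -26031.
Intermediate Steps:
Function('E')(N, s) = Add(-2, N)
Function('J')(g, n) = Add(-5, g)
Add(Mul(-137, 190), Add(Mul(-81, Pow(112, -1)), Mul(Function('J')(Function('E')(Add(-4, 3), -5), 16), Pow(-209, -1)))) = Add(Mul(-137, 190), Add(Mul(-81, Pow(112, -1)), Mul(Add(-5, Add(-2, Add(-4, 3))), Pow(-209, -1)))) = Add(-26030, Add(Mul(-81, Rational(1, 112)), Mul(Add(-5, Add(-2, -1)), Rational(-1, 209)))) = Add(-26030, Add(Rational(-81, 112), Mul(Add(-5, -3), Rational(-1, 209)))) = Add(-26030, Add(Rational(-81, 112), Mul(-8, Rational(-1, 209)))) = Add(-26030, Add(Rational(-81, 112), Rational(8, 209))) = Add(-26030, Rational(-16033, 23408)) = Rational(-609326273, 23408)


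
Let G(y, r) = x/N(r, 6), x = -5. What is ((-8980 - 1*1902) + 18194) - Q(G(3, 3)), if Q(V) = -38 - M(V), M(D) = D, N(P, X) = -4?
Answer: 29405/4 ≈ 7351.3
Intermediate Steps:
G(y, r) = 5/4 (G(y, r) = -5/(-4) = -5*(-¼) = 5/4)
Q(V) = -38 - V
((-8980 - 1*1902) + 18194) - Q(G(3, 3)) = ((-8980 - 1*1902) + 18194) - (-38 - 1*5/4) = ((-8980 - 1902) + 18194) - (-38 - 5/4) = (-10882 + 18194) - 1*(-157/4) = 7312 + 157/4 = 29405/4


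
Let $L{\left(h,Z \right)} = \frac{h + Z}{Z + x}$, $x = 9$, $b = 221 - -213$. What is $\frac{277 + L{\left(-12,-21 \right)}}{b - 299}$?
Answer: $\frac{373}{180} \approx 2.0722$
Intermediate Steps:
$b = 434$ ($b = 221 + 213 = 434$)
$L{\left(h,Z \right)} = \frac{Z + h}{9 + Z}$ ($L{\left(h,Z \right)} = \frac{h + Z}{Z + 9} = \frac{Z + h}{9 + Z}$)
$\frac{277 + L{\left(-12,-21 \right)}}{b - 299} = \frac{277 + \frac{-21 - 12}{9 - 21}}{434 - 299} = \frac{277 + \frac{1}{-12} \left(-33\right)}{135} = \left(277 - - \frac{11}{4}\right) \frac{1}{135} = \left(277 + \frac{11}{4}\right) \frac{1}{135} = \frac{1119}{4} \cdot \frac{1}{135} = \frac{373}{180}$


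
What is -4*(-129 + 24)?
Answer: 420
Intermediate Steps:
-4*(-129 + 24) = -4*(-105) = 420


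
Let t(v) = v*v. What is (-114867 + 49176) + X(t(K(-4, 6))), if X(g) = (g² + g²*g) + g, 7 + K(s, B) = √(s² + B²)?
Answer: 4073280 - 1147944*√13 ≈ -65691.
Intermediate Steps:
K(s, B) = -7 + √(B² + s²) (K(s, B) = -7 + √(s² + B²) = -7 + √(B² + s²))
t(v) = v²
X(g) = g + g² + g³ (X(g) = (g² + g³) + g = g + g² + g³)
(-114867 + 49176) + X(t(K(-4, 6))) = (-114867 + 49176) + (-7 + √(6² + (-4)²))²*(1 + (-7 + √(6² + (-4)²))² + ((-7 + √(6² + (-4)²))²)²) = -65691 + (-7 + √(36 + 16))²*(1 + (-7 + √(36 + 16))² + ((-7 + √(36 + 16))²)²) = -65691 + (-7 + √52)²*(1 + (-7 + √52)² + ((-7 + √52)²)²) = -65691 + (-7 + 2*√13)²*(1 + (-7 + 2*√13)² + ((-7 + 2*√13)²)²) = -65691 + (-7 + 2*√13)²*(1 + (-7 + 2*√13)² + (-7 + 2*√13)⁴)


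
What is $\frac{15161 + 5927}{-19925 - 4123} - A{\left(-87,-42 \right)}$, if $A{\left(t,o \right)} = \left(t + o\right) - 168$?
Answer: $\frac{445073}{1503} \approx 296.12$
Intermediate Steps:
$A{\left(t,o \right)} = -168 + o + t$ ($A{\left(t,o \right)} = \left(o + t\right) - 168 = -168 + o + t$)
$\frac{15161 + 5927}{-19925 - 4123} - A{\left(-87,-42 \right)} = \frac{15161 + 5927}{-19925 - 4123} - \left(-168 - 42 - 87\right) = \frac{21088}{-24048} - -297 = 21088 \left(- \frac{1}{24048}\right) + 297 = - \frac{1318}{1503} + 297 = \frac{445073}{1503}$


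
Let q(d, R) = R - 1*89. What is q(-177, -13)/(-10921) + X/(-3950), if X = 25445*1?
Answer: -55496389/8627590 ≈ -6.4324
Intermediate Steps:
q(d, R) = -89 + R (q(d, R) = R - 89 = -89 + R)
X = 25445
q(-177, -13)/(-10921) + X/(-3950) = (-89 - 13)/(-10921) + 25445/(-3950) = -102*(-1/10921) + 25445*(-1/3950) = 102/10921 - 5089/790 = -55496389/8627590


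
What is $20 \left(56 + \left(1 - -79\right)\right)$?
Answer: $2720$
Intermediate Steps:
$20 \left(56 + \left(1 - -79\right)\right) = 20 \left(56 + \left(1 + 79\right)\right) = 20 \left(56 + 80\right) = 20 \cdot 136 = 2720$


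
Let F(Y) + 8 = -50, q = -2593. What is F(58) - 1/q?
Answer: -150393/2593 ≈ -58.000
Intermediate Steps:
F(Y) = -58 (F(Y) = -8 - 50 = -58)
F(58) - 1/q = -58 - 1/(-2593) = -58 - 1*(-1/2593) = -58 + 1/2593 = -150393/2593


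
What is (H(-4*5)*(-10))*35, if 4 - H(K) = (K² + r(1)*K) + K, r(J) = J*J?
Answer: 124600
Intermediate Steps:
r(J) = J²
H(K) = 4 - K² - 2*K (H(K) = 4 - ((K² + 1²*K) + K) = 4 - ((K² + 1*K) + K) = 4 - ((K² + K) + K) = 4 - ((K + K²) + K) = 4 - (K² + 2*K) = 4 + (-K² - 2*K) = 4 - K² - 2*K)
(H(-4*5)*(-10))*35 = ((4 - (-4*5)² - (-8)*5)*(-10))*35 = ((4 - 1*(-20)² - 2*(-20))*(-10))*35 = ((4 - 1*400 + 40)*(-10))*35 = ((4 - 400 + 40)*(-10))*35 = -356*(-10)*35 = 3560*35 = 124600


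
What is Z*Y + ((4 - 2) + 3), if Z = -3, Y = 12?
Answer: -31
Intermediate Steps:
Z*Y + ((4 - 2) + 3) = -3*12 + ((4 - 2) + 3) = -36 + (2 + 3) = -36 + 5 = -31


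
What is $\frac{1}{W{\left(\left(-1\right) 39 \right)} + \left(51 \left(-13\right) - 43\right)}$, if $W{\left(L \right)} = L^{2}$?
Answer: $\frac{1}{815} \approx 0.001227$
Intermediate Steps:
$\frac{1}{W{\left(\left(-1\right) 39 \right)} + \left(51 \left(-13\right) - 43\right)} = \frac{1}{\left(\left(-1\right) 39\right)^{2} + \left(51 \left(-13\right) - 43\right)} = \frac{1}{\left(-39\right)^{2} - 706} = \frac{1}{1521 - 706} = \frac{1}{815}$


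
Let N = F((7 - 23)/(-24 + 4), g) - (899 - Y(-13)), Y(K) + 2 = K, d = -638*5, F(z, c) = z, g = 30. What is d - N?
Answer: -11384/5 ≈ -2276.8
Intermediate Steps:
d = -3190
Y(K) = -2 + K
N = -4566/5 (N = (7 - 23)/(-24 + 4) - (899 - (-2 - 13)) = -16/(-20) - (899 - 1*(-15)) = -16*(-1/20) - (899 + 15) = ⅘ - 1*914 = ⅘ - 914 = -4566/5 ≈ -913.20)
d - N = -3190 - 1*(-4566/5) = -3190 + 4566/5 = -11384/5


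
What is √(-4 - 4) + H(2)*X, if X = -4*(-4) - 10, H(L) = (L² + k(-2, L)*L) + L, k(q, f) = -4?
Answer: -12 + 2*I*√2 ≈ -12.0 + 2.8284*I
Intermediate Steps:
H(L) = L² - 3*L (H(L) = (L² - 4*L) + L = L² - 3*L)
X = 6 (X = 16 - 10 = 6)
√(-4 - 4) + H(2)*X = √(-4 - 4) + (2*(-3 + 2))*6 = √(-8) + (2*(-1))*6 = 2*I*√2 - 2*6 = 2*I*√2 - 12 = -12 + 2*I*√2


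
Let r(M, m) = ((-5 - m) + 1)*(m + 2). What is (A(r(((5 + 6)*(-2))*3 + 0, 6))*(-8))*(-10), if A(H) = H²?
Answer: 512000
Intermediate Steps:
r(M, m) = (-4 - m)*(2 + m)
(A(r(((5 + 6)*(-2))*3 + 0, 6))*(-8))*(-10) = ((-8 - 1*6² - 6*6)²*(-8))*(-10) = ((-8 - 1*36 - 36)²*(-8))*(-10) = ((-8 - 36 - 36)²*(-8))*(-10) = ((-80)²*(-8))*(-10) = (6400*(-8))*(-10) = -51200*(-10) = 512000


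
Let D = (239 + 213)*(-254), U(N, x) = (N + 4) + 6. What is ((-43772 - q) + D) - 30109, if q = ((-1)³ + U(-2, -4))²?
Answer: -188738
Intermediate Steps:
U(N, x) = 10 + N (U(N, x) = (4 + N) + 6 = 10 + N)
D = -114808 (D = 452*(-254) = -114808)
q = 49 (q = ((-1)³ + (10 - 2))² = (-1 + 8)² = 7² = 49)
((-43772 - q) + D) - 30109 = ((-43772 - 1*49) - 114808) - 30109 = ((-43772 - 49) - 114808) - 30109 = (-43821 - 114808) - 30109 = -158629 - 30109 = -188738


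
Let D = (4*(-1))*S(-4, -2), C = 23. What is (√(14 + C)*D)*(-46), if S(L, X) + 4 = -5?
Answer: -1656*√37 ≈ -10073.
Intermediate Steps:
S(L, X) = -9 (S(L, X) = -4 - 5 = -9)
D = 36 (D = (4*(-1))*(-9) = -4*(-9) = 36)
(√(14 + C)*D)*(-46) = (√(14 + 23)*36)*(-46) = (√37*36)*(-46) = (36*√37)*(-46) = -1656*√37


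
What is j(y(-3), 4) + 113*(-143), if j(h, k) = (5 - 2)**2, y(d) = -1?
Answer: -16150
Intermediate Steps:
j(h, k) = 9 (j(h, k) = 3**2 = 9)
j(y(-3), 4) + 113*(-143) = 9 + 113*(-143) = 9 - 16159 = -16150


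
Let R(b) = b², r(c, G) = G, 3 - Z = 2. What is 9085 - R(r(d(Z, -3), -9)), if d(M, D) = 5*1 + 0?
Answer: 9004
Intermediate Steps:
Z = 1 (Z = 3 - 1*2 = 3 - 2 = 1)
d(M, D) = 5 (d(M, D) = 5 + 0 = 5)
9085 - R(r(d(Z, -3), -9)) = 9085 - 1*(-9)² = 9085 - 1*81 = 9085 - 81 = 9004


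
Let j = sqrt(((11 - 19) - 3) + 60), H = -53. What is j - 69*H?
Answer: 3664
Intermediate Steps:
j = 7 (j = sqrt((-8 - 3) + 60) = sqrt(-11 + 60) = sqrt(49) = 7)
j - 69*H = 7 - 69*(-53) = 7 + 3657 = 3664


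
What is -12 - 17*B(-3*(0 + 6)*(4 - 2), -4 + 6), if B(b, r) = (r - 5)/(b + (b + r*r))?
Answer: -51/4 ≈ -12.750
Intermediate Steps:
B(b, r) = (-5 + r)/(r² + 2*b) (B(b, r) = (-5 + r)/(b + (b + r²)) = (-5 + r)/(r² + 2*b))
-12 - 17*B(-3*(0 + 6)*(4 - 2), -4 + 6) = -12 - 17*(-5 + (-4 + 6))/((-4 + 6)² + 2*(-3*(0 + 6)*(4 - 2))) = -12 - 17*(-5 + 2)/(2² + 2*(-18*2)) = -12 - 17*(-3)/(4 + 2*(-3*12)) = -12 - 17*(-3)/(4 + 2*(-36)) = -12 - 17*(-3)/(4 - 72) = -12 - 17*(-3)/(-68) = -12 - (-1)*(-3)/4 = -12 - 17*3/68 = -12 - ¾ = -51/4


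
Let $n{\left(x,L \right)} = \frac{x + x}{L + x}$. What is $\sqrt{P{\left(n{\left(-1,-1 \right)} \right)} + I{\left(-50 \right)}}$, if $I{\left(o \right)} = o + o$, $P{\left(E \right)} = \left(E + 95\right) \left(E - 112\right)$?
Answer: $2 i \sqrt{2689} \approx 103.71 i$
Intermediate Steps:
$n{\left(x,L \right)} = \frac{2 x}{L + x}$
$P{\left(E \right)} = \left(-112 + E\right) \left(95 + E\right)$ ($P{\left(E \right)} = \left(95 + E\right) \left(-112 + E\right) = \left(-112 + E\right) \left(95 + E\right)$)
$I{\left(o \right)} = 2 o$
$\sqrt{P{\left(n{\left(-1,-1 \right)} \right)} + I{\left(-50 \right)}} = \sqrt{\left(-10640 + \left(2 \left(-1\right) \frac{1}{-1 - 1}\right)^{2} - 17 \cdot 2 \left(-1\right) \frac{1}{-1 - 1}\right) + 2 \left(-50\right)} = \sqrt{\left(-10640 + \left(2 \left(-1\right) \frac{1}{-2}\right)^{2} - 17 \cdot 2 \left(-1\right) \frac{1}{-2}\right) - 100} = \sqrt{\left(-10640 + \left(2 \left(-1\right) \left(- \frac{1}{2}\right)\right)^{2} - 17 \cdot 2 \left(-1\right) \left(- \frac{1}{2}\right)\right) - 100} = \sqrt{\left(-10640 + 1^{2} - 17\right) - 100} = \sqrt{\left(-10640 + 1 - 17\right) - 100} = \sqrt{-10656 - 100} = \sqrt{-10756} = 2 i \sqrt{2689}$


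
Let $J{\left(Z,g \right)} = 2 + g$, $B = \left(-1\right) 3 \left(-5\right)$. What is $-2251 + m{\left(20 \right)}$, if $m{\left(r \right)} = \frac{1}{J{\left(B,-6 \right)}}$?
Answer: $- \frac{9005}{4} \approx -2251.3$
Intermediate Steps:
$B = 15$ ($B = \left(-3\right) \left(-5\right) = 15$)
$m{\left(r \right)} = - \frac{1}{4}$ ($m{\left(r \right)} = \frac{1}{2 - 6} = \frac{1}{-4} = - \frac{1}{4}$)
$-2251 + m{\left(20 \right)} = -2251 - \frac{1}{4} = - \frac{9005}{4}$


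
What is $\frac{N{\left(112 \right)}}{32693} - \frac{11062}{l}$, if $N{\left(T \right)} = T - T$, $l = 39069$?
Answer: $- \frac{11062}{39069} \approx -0.28314$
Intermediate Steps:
$N{\left(T \right)} = 0$
$\frac{N{\left(112 \right)}}{32693} - \frac{11062}{l} = \frac{0}{32693} - \frac{11062}{39069} = 0 \cdot \frac{1}{32693} - \frac{11062}{39069} = 0 - \frac{11062}{39069} = - \frac{11062}{39069}$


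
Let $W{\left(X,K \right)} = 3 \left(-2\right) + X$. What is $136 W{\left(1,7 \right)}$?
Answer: $-680$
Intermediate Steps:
$W{\left(X,K \right)} = -6 + X$
$136 W{\left(1,7 \right)} = 136 \left(-6 + 1\right) = 136 \left(-5\right) = -680$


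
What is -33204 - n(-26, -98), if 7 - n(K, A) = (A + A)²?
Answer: 5205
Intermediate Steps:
n(K, A) = 7 - 4*A² (n(K, A) = 7 - (A + A)² = 7 - (2*A)² = 7 - 4*A²)
-33204 - n(-26, -98) = -33204 - (7 - 4*(-98)²) = -33204 - (7 - 4*9604) = -33204 - (7 - 38416) = -33204 - 1*(-38409) = -33204 + 38409 = 5205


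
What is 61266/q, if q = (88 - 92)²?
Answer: 30633/8 ≈ 3829.1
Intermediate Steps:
q = 16 (q = (-4)² = 16)
61266/q = 61266/16 = 61266*(1/16) = 30633/8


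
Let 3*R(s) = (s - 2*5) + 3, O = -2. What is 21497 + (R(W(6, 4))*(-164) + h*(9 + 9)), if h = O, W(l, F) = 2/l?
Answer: 196429/9 ≈ 21825.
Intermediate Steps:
h = -2
R(s) = -7/3 + s/3 (R(s) = ((s - 2*5) + 3)/3 = ((s - 10) + 3)/3 = ((-10 + s) + 3)/3 = (-7 + s)/3 = -7/3 + s/3)
21497 + (R(W(6, 4))*(-164) + h*(9 + 9)) = 21497 + ((-7/3 + (2/6)/3)*(-164) - 2*(9 + 9)) = 21497 + ((-7/3 + (2*(⅙))/3)*(-164) - 2*18) = 21497 + ((-7/3 + (⅓)*(⅓))*(-164) - 36) = 21497 + ((-7/3 + ⅑)*(-164) - 36) = 21497 + (-20/9*(-164) - 36) = 21497 + (3280/9 - 36) = 21497 + 2956/9 = 196429/9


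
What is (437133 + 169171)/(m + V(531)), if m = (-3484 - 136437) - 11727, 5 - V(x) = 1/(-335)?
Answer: -50777960/12700101 ≈ -3.9982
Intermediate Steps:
V(x) = 1676/335 (V(x) = 5 - 1/(-335) = 5 - 1*(-1/335) = 5 + 1/335 = 1676/335)
m = -151648 (m = -139921 - 11727 = -151648)
(437133 + 169171)/(m + V(531)) = (437133 + 169171)/(-151648 + 1676/335) = 606304/(-50800404/335) = 606304*(-335/50800404) = -50777960/12700101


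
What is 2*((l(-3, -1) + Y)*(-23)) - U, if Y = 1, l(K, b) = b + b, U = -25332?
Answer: 25378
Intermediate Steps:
l(K, b) = 2*b
2*((l(-3, -1) + Y)*(-23)) - U = 2*((2*(-1) + 1)*(-23)) - 1*(-25332) = 2*((-2 + 1)*(-23)) + 25332 = 2*(-1*(-23)) + 25332 = 2*23 + 25332 = 46 + 25332 = 25378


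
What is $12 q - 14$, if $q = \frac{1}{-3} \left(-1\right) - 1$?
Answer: $-22$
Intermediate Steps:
$q = - \frac{2}{3}$ ($q = \left(- \frac{1}{3}\right) \left(-1\right) - 1 = \frac{1}{3} - 1 = - \frac{2}{3} \approx -0.66667$)
$12 q - 14 = 12 \left(- \frac{2}{3}\right) - 14 = -8 - 14 = -22$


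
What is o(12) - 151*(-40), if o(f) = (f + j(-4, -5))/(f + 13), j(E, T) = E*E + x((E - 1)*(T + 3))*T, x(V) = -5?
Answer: 151053/25 ≈ 6042.1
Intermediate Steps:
j(E, T) = E² - 5*T (j(E, T) = E*E - 5*T = E² - 5*T)
o(f) = (41 + f)/(13 + f) (o(f) = (f + ((-4)² - 5*(-5)))/(f + 13) = (f + (16 + 25))/(13 + f) = (f + 41)/(13 + f) = (41 + f)/(13 + f))
o(12) - 151*(-40) = (41 + 12)/(13 + 12) - 151*(-40) = 53/25 + 6040 = 151053/25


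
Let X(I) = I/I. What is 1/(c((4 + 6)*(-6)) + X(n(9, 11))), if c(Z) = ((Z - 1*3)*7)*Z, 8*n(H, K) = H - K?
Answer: 1/26461 ≈ 3.7791e-5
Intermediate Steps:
n(H, K) = -K/8 + H/8 (n(H, K) = (H - K)/8 = -K/8 + H/8)
c(Z) = Z*(-21 + 7*Z) (c(Z) = ((Z - 3)*7)*Z = ((-3 + Z)*7)*Z = (-21 + 7*Z)*Z = Z*(-21 + 7*Z))
X(I) = 1
1/(c((4 + 6)*(-6)) + X(n(9, 11))) = 1/(7*((4 + 6)*(-6))*(-3 + (4 + 6)*(-6)) + 1) = 1/(7*(10*(-6))*(-3 + 10*(-6)) + 1) = 1/(7*(-60)*(-3 - 60) + 1) = 1/(7*(-60)*(-63) + 1) = 1/(26460 + 1) = 1/26461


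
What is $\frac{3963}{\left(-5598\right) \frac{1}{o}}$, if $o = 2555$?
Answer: $- \frac{3375155}{1866} \approx -1808.8$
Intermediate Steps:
$\frac{3963}{\left(-5598\right) \frac{1}{o}} = \frac{3963}{\left(-5598\right) \frac{1}{2555}} = \frac{3963}{- \frac{5598}{2555}} = 3963 \left(- \frac{2555}{5598}\right) = - \frac{3375155}{1866}$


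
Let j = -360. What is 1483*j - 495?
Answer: -534375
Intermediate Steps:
1483*j - 495 = 1483*(-360) - 495 = -533880 - 495 = -534375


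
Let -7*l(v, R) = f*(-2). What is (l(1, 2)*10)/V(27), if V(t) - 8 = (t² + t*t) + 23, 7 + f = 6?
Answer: -20/10423 ≈ -0.0019188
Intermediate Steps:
f = -1 (f = -7 + 6 = -1)
V(t) = 31 + 2*t² (V(t) = 8 + ((t² + t*t) + 23) = 8 + ((t² + t²) + 23) = 8 + (2*t² + 23) = 8 + (23 + 2*t²) = 31 + 2*t²)
l(v, R) = -2/7 (l(v, R) = -(-1)*(-2)/7 = -⅐*2 = -2/7)
(l(1, 2)*10)/V(27) = (-2/7*10)/(31 + 2*27²) = -20/(7*(31 + 2*729)) = -20/(7*(31 + 1458)) = -20/7/1489 = -20/7*1/1489 = -20/10423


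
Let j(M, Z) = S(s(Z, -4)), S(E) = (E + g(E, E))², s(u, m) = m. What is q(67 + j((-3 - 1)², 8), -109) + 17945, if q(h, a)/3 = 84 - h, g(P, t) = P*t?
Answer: 17564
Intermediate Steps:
S(E) = (E + E²)² (S(E) = (E + E*E)² = (E + E²)²)
j(M, Z) = 144 (j(M, Z) = (-4)²*(1 - 4)² = 16*(-3)² = 16*9 = 144)
q(h, a) = 252 - 3*h (q(h, a) = 3*(84 - h) = 252 - 3*h)
q(67 + j((-3 - 1)², 8), -109) + 17945 = (252 - 3*(67 + 144)) + 17945 = (252 - 3*211) + 17945 = (252 - 633) + 17945 = -381 + 17945 = 17564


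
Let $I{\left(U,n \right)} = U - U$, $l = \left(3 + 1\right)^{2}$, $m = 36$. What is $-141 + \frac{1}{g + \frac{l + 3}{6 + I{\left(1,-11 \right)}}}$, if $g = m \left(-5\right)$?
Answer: $- \frac{149607}{1061} \approx -141.01$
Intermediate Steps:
$l = 16$ ($l = 4^{2} = 16$)
$g = -180$ ($g = 36 \left(-5\right) = -180$)
$I{\left(U,n \right)} = 0$
$-141 + \frac{1}{g + \frac{l + 3}{6 + I{\left(1,-11 \right)}}} = -141 + \frac{1}{-180 + \frac{16 + 3}{6 + 0}} = -141 + \frac{1}{-180 + \frac{19}{6}} = -141 + \frac{1}{- \frac{1061}{6}} = -141 - \frac{6}{1061} = - \frac{149607}{1061}$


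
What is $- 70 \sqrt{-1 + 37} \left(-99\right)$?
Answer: $41580$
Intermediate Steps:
$- 70 \sqrt{-1 + 37} \left(-99\right) = - 70 \sqrt{36} \left(-99\right) = \left(-70\right) 6 \left(-99\right) = \left(-420\right) \left(-99\right) = 41580$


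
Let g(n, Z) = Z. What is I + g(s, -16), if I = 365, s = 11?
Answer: 349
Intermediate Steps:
I + g(s, -16) = 365 - 16 = 349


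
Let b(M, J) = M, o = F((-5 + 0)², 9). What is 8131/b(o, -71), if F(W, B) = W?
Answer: 8131/25 ≈ 325.24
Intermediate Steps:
o = 25 (o = (-5 + 0)² = (-5)² = 25)
8131/b(o, -71) = 8131/25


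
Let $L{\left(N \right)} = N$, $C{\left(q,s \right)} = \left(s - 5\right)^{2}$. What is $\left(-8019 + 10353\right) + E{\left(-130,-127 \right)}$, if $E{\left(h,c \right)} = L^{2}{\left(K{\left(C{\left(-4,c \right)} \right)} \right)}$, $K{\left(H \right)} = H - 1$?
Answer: $303563263$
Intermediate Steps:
$C{\left(q,s \right)} = \left(-5 + s\right)^{2}$
$K{\left(H \right)} = -1 + H$
$E{\left(h,c \right)} = \left(-1 + \left(-5 + c\right)^{2}\right)^{2}$
$\left(-8019 + 10353\right) + E{\left(-130,-127 \right)} = \left(-8019 + 10353\right) + \left(-1 + \left(-5 - 127\right)^{2}\right)^{2} = 2334 + \left(-1 + \left(-132\right)^{2}\right)^{2} = 2334 + \left(-1 + 17424\right)^{2} = 2334 + 17423^{2} = 2334 + 303560929 = 303563263$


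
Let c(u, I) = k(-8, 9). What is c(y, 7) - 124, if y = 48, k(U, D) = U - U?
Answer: -124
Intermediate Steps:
k(U, D) = 0
c(u, I) = 0
c(y, 7) - 124 = 0 - 124 = -124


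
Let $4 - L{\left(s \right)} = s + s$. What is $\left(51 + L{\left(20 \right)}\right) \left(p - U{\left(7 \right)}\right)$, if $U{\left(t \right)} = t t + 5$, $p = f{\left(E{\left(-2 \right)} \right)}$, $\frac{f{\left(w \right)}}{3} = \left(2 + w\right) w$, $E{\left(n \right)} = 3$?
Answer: $-135$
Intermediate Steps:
$L{\left(s \right)} = 4 - 2 s$ ($L{\left(s \right)} = 4 - \left(s + s\right) = 4 - 2 s$)
$f{\left(w \right)} = 3 w \left(2 + w\right)$ ($f{\left(w \right)} = 3 \left(2 + w\right) w = 3 w \left(2 + w\right)$)
$p = 45$ ($p = 3 \cdot 3 \left(2 + 3\right) = 3 \cdot 3 \cdot 5 = 45$)
$U{\left(t \right)} = 5 + t^{2}$ ($U{\left(t \right)} = t^{2} + 5 = 5 + t^{2}$)
$\left(51 + L{\left(20 \right)}\right) \left(p - U{\left(7 \right)}\right) = \left(51 + \left(4 - 40\right)\right) \left(45 - \left(5 + 7^{2}\right)\right) = \left(51 + \left(4 - 40\right)\right) \left(45 - \left(5 + 49\right)\right) = \left(51 - 36\right) \left(45 - 54\right) = 15 \left(45 - 54\right) = 15 \left(-9\right) = -135$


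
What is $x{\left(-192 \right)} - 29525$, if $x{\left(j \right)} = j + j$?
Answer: $-29909$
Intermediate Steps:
$x{\left(j \right)} = 2 j$
$x{\left(-192 \right)} - 29525 = 2 \left(-192\right) - 29525 = -384 - 29525 = -29909$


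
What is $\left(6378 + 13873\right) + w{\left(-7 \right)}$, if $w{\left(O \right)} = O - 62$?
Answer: $20182$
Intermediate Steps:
$w{\left(O \right)} = -62 + O$ ($w{\left(O \right)} = O - 62 = -62 + O$)
$\left(6378 + 13873\right) + w{\left(-7 \right)} = \left(6378 + 13873\right) - 69 = 20251 - 69 = 20182$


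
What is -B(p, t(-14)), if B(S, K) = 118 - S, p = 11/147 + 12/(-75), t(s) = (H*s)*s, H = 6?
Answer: -433963/3675 ≈ -118.09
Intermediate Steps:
t(s) = 6*s² (t(s) = (6*s)*s = 6*s²)
p = -313/3675 (p = 11*(1/147) + 12*(-1/75) = 11/147 - 4/25 = -313/3675 ≈ -0.085170)
-B(p, t(-14)) = -(118 - 1*(-313/3675)) = -(118 + 313/3675) = -1*433963/3675 = -433963/3675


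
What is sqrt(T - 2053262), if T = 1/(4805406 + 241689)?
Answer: I*sqrt(52303087748813302455)/5047095 ≈ 1432.9*I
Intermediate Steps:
T = 1/5047095 ≈ 1.9813e-7
sqrt(T - 2053262) = sqrt(1/5047095 - 2053262) = sqrt(-10363008373889/5047095) = I*sqrt(52303087748813302455)/5047095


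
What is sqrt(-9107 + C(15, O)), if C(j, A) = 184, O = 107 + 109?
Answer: I*sqrt(8923) ≈ 94.462*I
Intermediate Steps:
O = 216
sqrt(-9107 + C(15, O)) = sqrt(-9107 + 184) = sqrt(-8923) = I*sqrt(8923)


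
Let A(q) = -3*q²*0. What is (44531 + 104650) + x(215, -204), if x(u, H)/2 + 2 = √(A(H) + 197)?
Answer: 149177 + 2*√197 ≈ 1.4921e+5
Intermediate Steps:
A(q) = 0
x(u, H) = -4 + 2*√197 (x(u, H) = -4 + 2*√(0 + 197) = -4 + 2*√197)
(44531 + 104650) + x(215, -204) = (44531 + 104650) + (-4 + 2*√197) = 149181 + (-4 + 2*√197) = 149177 + 2*√197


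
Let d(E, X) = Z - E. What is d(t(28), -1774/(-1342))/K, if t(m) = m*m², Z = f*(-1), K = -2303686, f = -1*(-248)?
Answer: 11100/1151843 ≈ 0.0096367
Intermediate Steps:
f = 248
Z = -248 (Z = 248*(-1) = -248)
t(m) = m³
d(E, X) = -248 - E
d(t(28), -1774/(-1342))/K = (-248 - 1*28³)/(-2303686) = (-248 - 1*21952)*(-1/2303686) = (-248 - 21952)*(-1/2303686) = -22200*(-1/2303686) = 11100/1151843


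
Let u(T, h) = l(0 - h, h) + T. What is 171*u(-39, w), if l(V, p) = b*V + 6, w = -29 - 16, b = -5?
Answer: -44118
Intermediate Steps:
w = -45
l(V, p) = 6 - 5*V (l(V, p) = -5*V + 6 = 6 - 5*V)
u(T, h) = 6 + T + 5*h (u(T, h) = (6 - 5*(0 - h)) + T = (6 - (-5)*h) + T = (6 + 5*h) + T = 6 + T + 5*h)
171*u(-39, w) = 171*(6 - 39 + 5*(-45)) = 171*(6 - 39 - 225) = 171*(-258) = -44118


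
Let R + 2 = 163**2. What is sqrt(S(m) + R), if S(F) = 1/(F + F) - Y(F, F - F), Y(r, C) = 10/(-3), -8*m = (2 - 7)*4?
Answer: sqrt(5978370)/15 ≈ 163.00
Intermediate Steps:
m = 5/2 (m = -(2 - 7)*4/8 = -(-5)*4/8 = -1/8*(-20) = 5/2 ≈ 2.5000)
R = 26567 (R = -2 + 163**2 = -2 + 26569 = 26567)
Y(r, C) = -10/3 (Y(r, C) = 10*(-1/3) = -10/3)
S(F) = 10/3 + 1/(2*F) (S(F) = 1/(F + F) - 1*(-10/3) = 1/(2*F) + 10/3 = 10/3 + 1/(2*F))
sqrt(S(m) + R) = sqrt((3 + 20*(5/2))/(6*(5/2)) + 26567) = sqrt((1/6)*(2/5)*(3 + 50) + 26567) = sqrt((1/6)*(2/5)*53 + 26567) = sqrt(53/15 + 26567) = sqrt(398558/15) = sqrt(5978370)/15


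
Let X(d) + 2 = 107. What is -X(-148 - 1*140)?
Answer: -105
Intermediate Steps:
X(d) = 105 (X(d) = -2 + 107 = 105)
-X(-148 - 1*140) = -1*105 = -105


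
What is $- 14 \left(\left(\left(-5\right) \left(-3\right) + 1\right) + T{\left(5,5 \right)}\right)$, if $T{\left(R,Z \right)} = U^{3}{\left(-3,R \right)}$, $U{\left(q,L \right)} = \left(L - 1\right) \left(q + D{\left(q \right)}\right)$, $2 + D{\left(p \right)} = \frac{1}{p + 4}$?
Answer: $57120$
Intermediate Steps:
$D{\left(p \right)} = -2 + \frac{1}{4 + p}$ ($D{\left(p \right)} = -2 + \frac{1}{p + 4} = -2 + \frac{1}{4 + p}$)
$U{\left(q,L \right)} = \left(-1 + L\right) \left(q + \frac{-7 - 2 q}{4 + q}\right)$ ($U{\left(q,L \right)} = \left(L - 1\right) \left(q + \frac{-7 - 2 q}{4 + q}\right) = \left(-1 + L\right) \left(q + \frac{-7 - 2 q}{4 + q}\right)$)
$T{\left(R,Z \right)} = \left(4 - 4 R\right)^{3}$ ($T{\left(R,Z \right)} = \left(\frac{7 + 2 \left(-3\right) - R \left(7 + 2 \left(-3\right)\right) - 3 \left(-1 + R\right) \left(4 - 3\right)}{4 - 3}\right)^{3} = \left(\frac{7 - 6 - R \left(7 - 6\right) - 3 \left(-1 + R\right) 1}{1}\right)^{3} = \left(1 \left(7 - 6 - R 1 - \left(-3 + 3 R\right)\right)\right)^{3} = \left(1 \left(7 - 6 - R - \left(-3 + 3 R\right)\right)\right)^{3} = \left(1 \left(4 - 4 R\right)\right)^{3} = \left(4 - 4 R\right)^{3}$)
$- 14 \left(\left(\left(-5\right) \left(-3\right) + 1\right) + T{\left(5,5 \right)}\right) = - 14 \left(\left(\left(-5\right) \left(-3\right) + 1\right) + 64 \left(1 - 5\right)^{3}\right) = - 14 \left(\left(15 + 1\right) + 64 \left(1 - 5\right)^{3}\right) = - 14 \left(16 + 64 \left(-4\right)^{3}\right) = - 14 \left(16 + 64 \left(-64\right)\right) = - 14 \left(16 - 4096\right) = \left(-14\right) \left(-4080\right) = 57120$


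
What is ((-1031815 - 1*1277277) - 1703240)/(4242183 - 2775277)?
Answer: -2006166/733453 ≈ -2.7352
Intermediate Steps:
((-1031815 - 1*1277277) - 1703240)/(4242183 - 2775277) = ((-1031815 - 1277277) - 1703240)/1466906 = (-2309092 - 1703240)*(1/1466906) = -4012332*1/1466906 = -2006166/733453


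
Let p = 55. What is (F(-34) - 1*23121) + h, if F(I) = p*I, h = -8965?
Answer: -33956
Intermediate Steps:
F(I) = 55*I
(F(-34) - 1*23121) + h = (55*(-34) - 1*23121) - 8965 = (-1870 - 23121) - 8965 = -24991 - 8965 = -33956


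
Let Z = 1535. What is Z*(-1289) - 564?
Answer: -1979179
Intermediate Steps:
Z*(-1289) - 564 = 1535*(-1289) - 564 = -1978615 - 564 = -1979179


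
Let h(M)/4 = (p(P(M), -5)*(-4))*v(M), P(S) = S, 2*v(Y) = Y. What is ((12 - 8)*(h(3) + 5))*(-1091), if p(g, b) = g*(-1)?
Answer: -336028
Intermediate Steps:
v(Y) = Y/2
p(g, b) = -g
h(M) = 8*M² (h(M) = 4*((-M*(-4))*(M/2)) = 4*((4*M)*(M/2)) = 4*(2*M²) = 8*M²)
((12 - 8)*(h(3) + 5))*(-1091) = ((12 - 8)*(8*3² + 5))*(-1091) = (4*(8*9 + 5))*(-1091) = (4*(72 + 5))*(-1091) = (4*77)*(-1091) = 308*(-1091) = -336028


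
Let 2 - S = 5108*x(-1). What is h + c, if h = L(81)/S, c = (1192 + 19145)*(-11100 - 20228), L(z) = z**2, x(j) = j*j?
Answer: -1084374048459/1702 ≈ -6.3712e+8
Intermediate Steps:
x(j) = j**2
c = -637117536 (c = 20337*(-31328) = -637117536)
S = -5106 (S = 2 - 5108*(-1)**2 = 2 - 5108 = -5106)
h = -2187/1702 (h = 81**2/(-5106) = 6561*(-1/5106) = -2187/1702 ≈ -1.2850)
h + c = -2187/1702 - 637117536 = -1084374048459/1702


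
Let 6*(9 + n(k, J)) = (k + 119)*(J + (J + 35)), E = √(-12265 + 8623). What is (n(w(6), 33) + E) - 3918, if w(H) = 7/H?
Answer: -68551/36 + I*√3642 ≈ -1904.2 + 60.349*I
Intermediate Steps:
E = I*√3642 (E = √(-3642) = I*√3642 ≈ 60.349*I)
n(k, J) = -9 + (35 + 2*J)*(119 + k)/6 (n(k, J) = -9 + ((k + 119)*(J + (J + 35)))/6 = -9 + ((119 + k)*(J + (35 + J)))/6 = -9 + ((119 + k)*(35 + 2*J))/6 = -9 + ((35 + 2*J)*(119 + k))/6 = -9 + (35 + 2*J)*(119 + k)/6)
(n(w(6), 33) + E) - 3918 = ((4111/6 + 35*(7/6)/6 + (119/3)*33 + (⅓)*33*(7/6)) + I*√3642) - 3918 = ((4111/6 + 35*(7*(⅙))/6 + 1309 + (⅓)*33*(7*(⅙))) + I*√3642) - 3918 = ((4111/6 + (35/6)*(7/6) + 1309 + (⅓)*33*(7/6)) + I*√3642) - 3918 = ((4111/6 + 245/36 + 1309 + 77/6) + I*√3642) - 3918 = (72497/36 + I*√3642) - 3918 = -68551/36 + I*√3642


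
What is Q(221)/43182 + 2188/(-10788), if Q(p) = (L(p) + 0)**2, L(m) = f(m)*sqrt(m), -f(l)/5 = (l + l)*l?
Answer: 23696874277353191/19410309 ≈ 1.2208e+9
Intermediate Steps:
f(l) = -10*l**2 (f(l) = -5*(l + l)*l = -5*2*l*l = -10*l**2)
L(m) = -10*m**(5/2) (L(m) = (-10*m**2)*sqrt(m) = -10*m**(5/2))
Q(p) = 100*p**5 (Q(p) = (-10*p**(5/2) + 0)**2 = (-10*p**(5/2))**2 = 100*p**5)
Q(221)/43182 + 2188/(-10788) = (100*221**5)/43182 + 2188/(-10788) = (100*527182965101)*(1/43182) + 2188*(-1/10788) = 52718296510100*(1/43182) - 547/2697 = 26359148255050/21591 - 547/2697 = 23696874277353191/19410309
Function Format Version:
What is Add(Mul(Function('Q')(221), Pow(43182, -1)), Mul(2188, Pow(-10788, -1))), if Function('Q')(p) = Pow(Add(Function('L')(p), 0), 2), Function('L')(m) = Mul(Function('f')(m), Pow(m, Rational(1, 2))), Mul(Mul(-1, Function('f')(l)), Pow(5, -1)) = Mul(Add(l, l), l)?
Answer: Rational(23696874277353191, 19410309) ≈ 1.2208e+9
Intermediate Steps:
Function('f')(l) = Mul(-10, Pow(l, 2)) (Function('f')(l) = Mul(-5, Mul(Add(l, l), l)) = Mul(-5, Mul(Mul(2, l), l)) = Mul(-5, Mul(2, Pow(l, 2))) = Mul(-10, Pow(l, 2)))
Function('L')(m) = Mul(-10, Pow(m, Rational(5, 2))) (Function('L')(m) = Mul(Mul(-10, Pow(m, 2)), Pow(m, Rational(1, 2))) = Mul(-10, Pow(m, Rational(5, 2))))
Function('Q')(p) = Mul(100, Pow(p, 5)) (Function('Q')(p) = Pow(Add(Mul(-10, Pow(p, Rational(5, 2))), 0), 2) = Pow(Mul(-10, Pow(p, Rational(5, 2))), 2) = Mul(100, Pow(p, 5)))
Add(Mul(Function('Q')(221), Pow(43182, -1)), Mul(2188, Pow(-10788, -1))) = Add(Mul(Mul(100, Pow(221, 5)), Pow(43182, -1)), Mul(2188, Pow(-10788, -1))) = Add(Mul(Mul(100, 527182965101), Rational(1, 43182)), Mul(2188, Rational(-1, 10788))) = Add(Mul(52718296510100, Rational(1, 43182)), Rational(-547, 2697)) = Add(Rational(26359148255050, 21591), Rational(-547, 2697)) = Rational(23696874277353191, 19410309)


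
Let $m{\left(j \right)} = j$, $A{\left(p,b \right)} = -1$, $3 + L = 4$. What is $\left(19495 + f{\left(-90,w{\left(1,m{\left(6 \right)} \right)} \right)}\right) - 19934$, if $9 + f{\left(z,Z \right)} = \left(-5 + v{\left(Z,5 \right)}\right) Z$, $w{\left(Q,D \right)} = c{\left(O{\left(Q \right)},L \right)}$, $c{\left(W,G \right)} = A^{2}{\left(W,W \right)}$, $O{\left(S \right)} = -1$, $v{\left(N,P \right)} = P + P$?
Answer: $-443$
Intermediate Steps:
$L = 1$ ($L = -3 + 4 = 1$)
$v{\left(N,P \right)} = 2 P$
$c{\left(W,G \right)} = 1$ ($c{\left(W,G \right)} = \left(-1\right)^{2} = 1$)
$w{\left(Q,D \right)} = 1$
$f{\left(z,Z \right)} = -9 + 5 Z$ ($f{\left(z,Z \right)} = -9 + \left(-5 + 2 \cdot 5\right) Z = -9 + \left(-5 + 10\right) Z = -9 + 5 Z$)
$\left(19495 + f{\left(-90,w{\left(1,m{\left(6 \right)} \right)} \right)}\right) - 19934 = \left(19495 + \left(-9 + 5 \cdot 1\right)\right) - 19934 = \left(19495 + \left(-9 + 5\right)\right) - 19934 = \left(19495 - 4\right) - 19934 = 19491 - 19934 = -443$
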